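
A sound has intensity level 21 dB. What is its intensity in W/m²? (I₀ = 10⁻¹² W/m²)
I = I₀·10^(β/10) = 1.26 × 10⁻¹⁰ W/m²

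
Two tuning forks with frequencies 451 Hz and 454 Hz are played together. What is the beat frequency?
3 Hz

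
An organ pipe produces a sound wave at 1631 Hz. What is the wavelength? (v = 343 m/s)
λ = v/f = 0.2103 m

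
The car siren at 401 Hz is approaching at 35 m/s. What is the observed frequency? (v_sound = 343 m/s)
f_obs = f·v/(v − v_s) = 446.6 Hz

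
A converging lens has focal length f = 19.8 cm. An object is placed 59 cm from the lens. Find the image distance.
1/di = 1/f − 1/do → di = 29.8 cm (real image)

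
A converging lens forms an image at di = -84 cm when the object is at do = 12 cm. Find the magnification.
M = −di/do = 7 (upright image)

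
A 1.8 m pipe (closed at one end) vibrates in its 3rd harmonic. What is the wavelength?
λₙ = 4L/n = 2.4 m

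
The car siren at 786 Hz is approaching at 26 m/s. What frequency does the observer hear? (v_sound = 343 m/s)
f_obs = f·v/(v − v_s) = 850.5 Hz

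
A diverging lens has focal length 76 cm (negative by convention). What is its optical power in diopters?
P = 1/f = -1.316 D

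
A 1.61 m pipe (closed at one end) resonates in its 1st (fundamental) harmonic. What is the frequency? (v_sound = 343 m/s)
fₙ = nv/(4L) = 53.26 Hz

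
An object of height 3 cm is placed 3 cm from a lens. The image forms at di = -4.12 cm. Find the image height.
hi = (-di/do) × ho = 4.12 cm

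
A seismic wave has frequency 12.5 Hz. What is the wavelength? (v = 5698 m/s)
λ = v/f = 455.8 m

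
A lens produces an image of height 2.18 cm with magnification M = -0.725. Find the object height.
ho = |hi|/|M| = 3.007 cm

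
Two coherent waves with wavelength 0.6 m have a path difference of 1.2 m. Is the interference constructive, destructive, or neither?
constructive — path difference = 2λ, a whole number of wavelengths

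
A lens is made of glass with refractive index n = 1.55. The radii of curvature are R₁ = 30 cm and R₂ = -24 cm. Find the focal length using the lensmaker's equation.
1/f = (n − 1)(1/R₁ − 1/R₂) → f = 24.24 cm (converging lens)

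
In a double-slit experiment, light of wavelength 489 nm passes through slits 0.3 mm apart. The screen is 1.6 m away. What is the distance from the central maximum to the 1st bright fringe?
y = mλL/d = 2.608 mm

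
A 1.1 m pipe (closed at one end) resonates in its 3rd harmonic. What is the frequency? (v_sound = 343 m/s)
fₙ = nv/(4L) = 233.9 Hz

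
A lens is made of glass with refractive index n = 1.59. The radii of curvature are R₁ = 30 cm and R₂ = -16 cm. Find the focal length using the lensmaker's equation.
1/f = (n − 1)(1/R₁ − 1/R₂) → f = 17.69 cm (converging lens)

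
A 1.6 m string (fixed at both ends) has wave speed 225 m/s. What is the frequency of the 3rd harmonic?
fₙ = nv/(2L) = 210.9 Hz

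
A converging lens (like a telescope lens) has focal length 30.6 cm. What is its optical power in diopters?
P = 1/f = 3.268 D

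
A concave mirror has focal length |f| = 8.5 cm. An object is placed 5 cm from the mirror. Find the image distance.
f = +8.5 cm (concave); 1/di = 1/f − 1/do → di = -12.14 cm (virtual image, behind mirror)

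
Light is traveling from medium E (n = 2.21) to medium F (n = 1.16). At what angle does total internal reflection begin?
θc = arcsin(n₂/n₁) = 31.66°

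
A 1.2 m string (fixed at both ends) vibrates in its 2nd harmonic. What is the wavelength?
λₙ = 2L/n = 1.2 m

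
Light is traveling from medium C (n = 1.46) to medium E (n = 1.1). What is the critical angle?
θc = arcsin(n₂/n₁) = 48.89°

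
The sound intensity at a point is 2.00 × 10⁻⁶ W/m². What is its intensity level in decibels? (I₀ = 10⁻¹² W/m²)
β = 10·log₁₀(I/I₀) = 63.01 dB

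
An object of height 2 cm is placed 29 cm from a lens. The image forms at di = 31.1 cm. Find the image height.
hi = (-di/do) × ho = -2.145 cm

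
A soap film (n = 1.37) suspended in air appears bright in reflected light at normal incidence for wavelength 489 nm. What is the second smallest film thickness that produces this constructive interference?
2nt = (m − ½)λ with m = 2 → t = (m − ½)λ/(2n) = 267.7 nm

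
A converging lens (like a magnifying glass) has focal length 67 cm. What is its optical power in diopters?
P = 1/f = 1.493 D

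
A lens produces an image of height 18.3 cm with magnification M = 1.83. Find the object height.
ho = |hi|/|M| = 10 cm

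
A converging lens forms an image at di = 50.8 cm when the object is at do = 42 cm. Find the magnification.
M = −di/do = -1.21 (inverted image)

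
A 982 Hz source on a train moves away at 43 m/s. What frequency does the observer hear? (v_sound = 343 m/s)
f_obs = f·v/(v + v_s) = 872.6 Hz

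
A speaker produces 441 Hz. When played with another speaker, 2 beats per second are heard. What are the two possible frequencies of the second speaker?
f₂ = 441 ± 2 Hz → 443 Hz or 439 Hz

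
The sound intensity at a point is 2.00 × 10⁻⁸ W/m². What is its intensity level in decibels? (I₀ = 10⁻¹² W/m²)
β = 10·log₁₀(I/I₀) = 43.01 dB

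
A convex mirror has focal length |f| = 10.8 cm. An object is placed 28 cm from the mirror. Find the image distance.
f = −10.8 cm (convex); 1/di = 1/f − 1/do → di = -7.794 cm (virtual image, behind mirror)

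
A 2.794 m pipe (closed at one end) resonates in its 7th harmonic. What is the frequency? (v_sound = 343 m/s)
fₙ = nv/(4L) = 214.8 Hz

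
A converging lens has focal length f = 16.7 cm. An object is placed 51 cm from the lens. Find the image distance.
1/di = 1/f − 1/do → di = 24.83 cm (real image)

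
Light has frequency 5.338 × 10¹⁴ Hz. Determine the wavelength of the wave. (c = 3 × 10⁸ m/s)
λ = c/f = 562 nm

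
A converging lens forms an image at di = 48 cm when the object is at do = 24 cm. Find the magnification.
M = −di/do = -2 (inverted image)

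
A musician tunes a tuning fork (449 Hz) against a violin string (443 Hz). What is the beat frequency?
6 Hz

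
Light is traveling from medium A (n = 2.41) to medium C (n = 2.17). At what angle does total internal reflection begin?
θc = arcsin(n₂/n₁) = 64.21°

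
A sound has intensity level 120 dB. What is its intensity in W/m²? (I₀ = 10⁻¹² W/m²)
I = I₀·10^(β/10) = 1.00 × 10⁰ W/m²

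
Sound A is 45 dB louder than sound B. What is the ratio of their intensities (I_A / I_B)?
I_A/I_B = 10^(Δβ/10) = 31620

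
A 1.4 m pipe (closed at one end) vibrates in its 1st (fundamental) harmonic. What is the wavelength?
λₙ = 4L/n = 5.6 m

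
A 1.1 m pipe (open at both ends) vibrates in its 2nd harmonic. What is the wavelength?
λₙ = 2L/n = 1.1 m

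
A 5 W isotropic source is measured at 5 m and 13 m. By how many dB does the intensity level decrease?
Δβ = 20·log₁₀(r₂/r₁) = 8.299 dB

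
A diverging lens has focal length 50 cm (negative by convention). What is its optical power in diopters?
P = 1/f = -2 D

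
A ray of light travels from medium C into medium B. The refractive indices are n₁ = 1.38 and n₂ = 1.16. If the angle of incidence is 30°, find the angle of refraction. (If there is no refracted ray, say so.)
sin θ₂ = (n₁/n₂)·sin θ₁ = 0.5948 → θ₂ = 36.5°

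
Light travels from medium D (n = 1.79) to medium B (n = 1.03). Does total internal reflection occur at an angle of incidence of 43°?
θc = arcsin(n₂/n₁) = 35.13°; 43° > θc, so yes — total internal reflection.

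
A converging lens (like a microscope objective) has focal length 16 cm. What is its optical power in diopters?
P = 1/f = 6.25 D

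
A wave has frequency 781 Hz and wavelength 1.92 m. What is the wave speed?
v = fλ = 1500 m/s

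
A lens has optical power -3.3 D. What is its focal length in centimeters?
f = 1/P = -30.3 cm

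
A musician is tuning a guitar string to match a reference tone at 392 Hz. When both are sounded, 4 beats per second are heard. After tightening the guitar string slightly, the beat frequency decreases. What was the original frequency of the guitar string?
388 Hz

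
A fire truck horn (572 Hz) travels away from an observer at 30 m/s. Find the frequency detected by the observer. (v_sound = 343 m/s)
f_obs = f·v/(v + v_s) = 526 Hz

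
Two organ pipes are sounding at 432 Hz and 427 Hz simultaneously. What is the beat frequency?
5 Hz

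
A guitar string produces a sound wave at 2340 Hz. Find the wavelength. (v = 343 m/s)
λ = v/f = 0.1466 m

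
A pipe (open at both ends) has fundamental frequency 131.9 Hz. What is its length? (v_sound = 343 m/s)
L = v/(2f₁) = 1.3 m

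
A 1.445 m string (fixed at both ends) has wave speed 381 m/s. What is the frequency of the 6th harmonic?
fₙ = nv/(2L) = 791 Hz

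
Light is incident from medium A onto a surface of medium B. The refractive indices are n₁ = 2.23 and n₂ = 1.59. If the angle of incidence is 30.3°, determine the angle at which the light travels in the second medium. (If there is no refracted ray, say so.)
sin θ₂ = (n₁/n₂)·sin θ₁ = 0.7076 → θ₂ = 45.04°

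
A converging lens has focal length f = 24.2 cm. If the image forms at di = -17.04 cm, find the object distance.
1/do = 1/f − 1/di → do = 9.999 cm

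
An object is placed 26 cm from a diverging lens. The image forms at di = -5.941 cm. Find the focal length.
1/f = 1/do + 1/di → f = -7.701 cm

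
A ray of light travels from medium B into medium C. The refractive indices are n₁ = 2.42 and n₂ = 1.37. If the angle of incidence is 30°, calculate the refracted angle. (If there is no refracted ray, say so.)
sin θ₂ = (n₁/n₂)·sin θ₁ = 0.8832 → θ₂ = 62.03°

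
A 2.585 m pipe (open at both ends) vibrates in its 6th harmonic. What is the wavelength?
λₙ = 2L/n = 0.8617 m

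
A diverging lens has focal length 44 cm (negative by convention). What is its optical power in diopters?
P = 1/f = -2.273 D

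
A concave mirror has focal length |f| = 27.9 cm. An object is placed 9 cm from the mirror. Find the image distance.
f = +27.9 cm (concave); 1/di = 1/f − 1/do → di = -13.29 cm (virtual image, behind mirror)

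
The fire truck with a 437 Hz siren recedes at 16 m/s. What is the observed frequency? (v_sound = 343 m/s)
f_obs = f·v/(v + v_s) = 417.5 Hz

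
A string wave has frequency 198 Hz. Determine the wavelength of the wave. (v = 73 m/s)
λ = v/f = 0.3687 m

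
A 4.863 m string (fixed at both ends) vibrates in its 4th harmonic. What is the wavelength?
λₙ = 2L/n = 2.432 m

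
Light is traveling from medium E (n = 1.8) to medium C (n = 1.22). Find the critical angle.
θc = arcsin(n₂/n₁) = 42.67°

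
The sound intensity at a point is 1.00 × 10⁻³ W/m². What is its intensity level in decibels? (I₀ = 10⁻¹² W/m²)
β = 10·log₁₀(I/I₀) = 90 dB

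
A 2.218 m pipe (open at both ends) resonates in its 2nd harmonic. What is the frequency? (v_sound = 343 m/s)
fₙ = nv/(2L) = 154.6 Hz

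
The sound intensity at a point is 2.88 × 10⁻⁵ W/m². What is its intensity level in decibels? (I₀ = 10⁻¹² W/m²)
β = 10·log₁₀(I/I₀) = 74.59 dB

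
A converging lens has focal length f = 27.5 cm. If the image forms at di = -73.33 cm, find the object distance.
1/do = 1/f − 1/di → do = 20 cm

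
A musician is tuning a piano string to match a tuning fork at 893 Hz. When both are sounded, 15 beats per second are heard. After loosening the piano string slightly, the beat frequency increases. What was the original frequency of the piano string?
878 Hz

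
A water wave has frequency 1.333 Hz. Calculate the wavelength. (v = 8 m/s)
λ = v/f = 6.002 m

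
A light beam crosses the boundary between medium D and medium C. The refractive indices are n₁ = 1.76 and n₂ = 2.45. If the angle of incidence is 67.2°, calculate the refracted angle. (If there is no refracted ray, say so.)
sin θ₂ = (n₁/n₂)·sin θ₁ = 0.6622 → θ₂ = 41.47°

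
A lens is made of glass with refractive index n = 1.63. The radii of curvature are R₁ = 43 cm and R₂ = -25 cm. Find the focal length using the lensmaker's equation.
1/f = (n − 1)(1/R₁ − 1/R₂) → f = 25.09 cm (converging lens)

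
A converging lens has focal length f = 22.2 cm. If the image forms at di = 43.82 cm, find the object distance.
1/do = 1/f − 1/di → do = 45 cm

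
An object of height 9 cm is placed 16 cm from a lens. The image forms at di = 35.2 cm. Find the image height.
hi = (-di/do) × ho = -19.8 cm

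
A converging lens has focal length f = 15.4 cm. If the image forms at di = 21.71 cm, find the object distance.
1/do = 1/f − 1/di → do = 52.98 cm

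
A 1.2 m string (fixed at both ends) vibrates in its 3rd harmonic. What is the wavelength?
λₙ = 2L/n = 0.8 m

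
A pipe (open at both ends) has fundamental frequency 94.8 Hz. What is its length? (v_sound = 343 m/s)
L = v/(2f₁) = 1.809 m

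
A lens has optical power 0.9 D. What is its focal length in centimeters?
f = 1/P = 111.1 cm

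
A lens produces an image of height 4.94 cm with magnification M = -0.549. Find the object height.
ho = |hi|/|M| = 8.998 cm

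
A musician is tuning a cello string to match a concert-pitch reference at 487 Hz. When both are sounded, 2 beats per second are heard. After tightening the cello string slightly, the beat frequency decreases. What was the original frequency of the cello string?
485 Hz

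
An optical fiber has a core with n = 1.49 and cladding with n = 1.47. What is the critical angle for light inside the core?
θc = arcsin(n_cladding/n_core) = 80.6°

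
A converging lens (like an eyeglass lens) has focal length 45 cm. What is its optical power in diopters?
P = 1/f = 2.222 D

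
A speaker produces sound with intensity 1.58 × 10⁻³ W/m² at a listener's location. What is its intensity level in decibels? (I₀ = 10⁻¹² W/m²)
β = 10·log₁₀(I/I₀) = 91.99 dB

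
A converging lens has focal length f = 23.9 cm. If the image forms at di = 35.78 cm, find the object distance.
1/do = 1/f − 1/di → do = 71.98 cm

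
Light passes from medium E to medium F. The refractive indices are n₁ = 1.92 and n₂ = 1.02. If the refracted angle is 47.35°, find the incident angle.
sin θ₁ = (n₂/n₁)·sin θ₂ → θ₁ = 23°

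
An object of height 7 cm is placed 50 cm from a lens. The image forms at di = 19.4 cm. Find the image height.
hi = (-di/do) × ho = -2.716 cm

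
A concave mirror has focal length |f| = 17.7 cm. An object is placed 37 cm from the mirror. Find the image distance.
f = +17.7 cm (concave); 1/di = 1/f − 1/do → di = 33.93 cm (real image, in front of mirror)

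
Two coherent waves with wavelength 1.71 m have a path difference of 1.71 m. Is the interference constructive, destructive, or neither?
constructive — path difference = 1λ, a whole number of wavelengths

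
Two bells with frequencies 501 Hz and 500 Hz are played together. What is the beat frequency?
1 Hz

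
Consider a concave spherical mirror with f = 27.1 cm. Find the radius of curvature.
R = 2|f| = 54.2 cm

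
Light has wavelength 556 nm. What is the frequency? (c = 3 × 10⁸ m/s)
f = c/λ = 5.396 × 10¹⁴ Hz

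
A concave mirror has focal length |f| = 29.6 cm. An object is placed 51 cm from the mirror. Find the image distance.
f = +29.6 cm (concave); 1/di = 1/f − 1/do → di = 70.54 cm (real image, in front of mirror)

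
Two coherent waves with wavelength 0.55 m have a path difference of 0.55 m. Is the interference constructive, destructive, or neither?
constructive — path difference = 1λ, a whole number of wavelengths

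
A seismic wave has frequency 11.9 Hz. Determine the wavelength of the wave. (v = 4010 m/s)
λ = v/f = 337 m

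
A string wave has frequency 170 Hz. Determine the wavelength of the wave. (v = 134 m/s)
λ = v/f = 0.7882 m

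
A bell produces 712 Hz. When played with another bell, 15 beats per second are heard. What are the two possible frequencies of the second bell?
f₂ = 712 ± 15 Hz → 727 Hz or 697 Hz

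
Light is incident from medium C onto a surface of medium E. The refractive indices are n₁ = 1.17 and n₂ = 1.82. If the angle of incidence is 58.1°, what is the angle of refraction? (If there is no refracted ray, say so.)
sin θ₂ = (n₁/n₂)·sin θ₁ = 0.5458 → θ₂ = 33.08°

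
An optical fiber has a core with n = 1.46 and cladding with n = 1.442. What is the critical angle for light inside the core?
θc = arcsin(n_cladding/n_core) = 80.99°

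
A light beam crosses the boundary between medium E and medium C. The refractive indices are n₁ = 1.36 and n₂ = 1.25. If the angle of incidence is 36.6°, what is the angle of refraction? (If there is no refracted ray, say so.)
sin θ₂ = (n₁/n₂)·sin θ₁ = 0.6487 → θ₂ = 40.44°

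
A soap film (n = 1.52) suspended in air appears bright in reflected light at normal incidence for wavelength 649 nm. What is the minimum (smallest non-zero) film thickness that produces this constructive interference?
2nt = (m − ½)λ with m = 1 → t = (m − ½)λ/(2n) = 106.7 nm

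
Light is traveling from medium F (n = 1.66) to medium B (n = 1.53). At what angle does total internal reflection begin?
θc = arcsin(n₂/n₁) = 67.17°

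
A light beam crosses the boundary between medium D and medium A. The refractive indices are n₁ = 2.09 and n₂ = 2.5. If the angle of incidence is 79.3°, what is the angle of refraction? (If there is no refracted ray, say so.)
sin θ₂ = (n₁/n₂)·sin θ₁ = 0.8215 → θ₂ = 55.23°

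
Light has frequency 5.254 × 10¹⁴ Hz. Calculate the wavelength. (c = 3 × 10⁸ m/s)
λ = c/f = 571 nm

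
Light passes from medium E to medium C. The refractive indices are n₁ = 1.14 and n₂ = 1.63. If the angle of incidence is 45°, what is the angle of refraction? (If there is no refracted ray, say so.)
sin θ₂ = (n₁/n₂)·sin θ₁ = 0.4945 → θ₂ = 29.64°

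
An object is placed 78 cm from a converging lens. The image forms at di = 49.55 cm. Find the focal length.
1/f = 1/do + 1/di → f = 30.3 cm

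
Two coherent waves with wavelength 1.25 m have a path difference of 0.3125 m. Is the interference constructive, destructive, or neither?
neither (partial) — path difference = 0.25λ, neither a whole number of wavelengths nor an odd multiple of λ/2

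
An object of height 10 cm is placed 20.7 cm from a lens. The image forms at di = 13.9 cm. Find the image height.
hi = (-di/do) × ho = -6.715 cm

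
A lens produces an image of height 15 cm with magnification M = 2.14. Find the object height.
ho = |hi|/|M| = 7.009 cm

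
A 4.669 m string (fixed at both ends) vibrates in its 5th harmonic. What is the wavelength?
λₙ = 2L/n = 1.868 m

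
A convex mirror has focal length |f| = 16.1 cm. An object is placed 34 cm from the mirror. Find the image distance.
f = −16.1 cm (convex); 1/di = 1/f − 1/do → di = -10.93 cm (virtual image, behind mirror)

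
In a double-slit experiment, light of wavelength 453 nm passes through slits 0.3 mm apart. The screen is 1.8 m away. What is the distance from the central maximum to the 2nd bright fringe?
y = mλL/d = 5.436 mm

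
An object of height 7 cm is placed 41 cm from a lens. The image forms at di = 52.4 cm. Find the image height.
hi = (-di/do) × ho = -8.946 cm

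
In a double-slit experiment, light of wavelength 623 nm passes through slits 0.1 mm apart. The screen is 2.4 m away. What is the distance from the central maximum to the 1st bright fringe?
y = mλL/d = 14.95 mm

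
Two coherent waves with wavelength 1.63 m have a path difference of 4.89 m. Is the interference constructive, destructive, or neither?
constructive — path difference = 3λ, a whole number of wavelengths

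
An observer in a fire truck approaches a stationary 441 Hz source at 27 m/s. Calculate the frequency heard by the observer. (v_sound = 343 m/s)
f_obs = f·(v + v_o)/v = 475.7 Hz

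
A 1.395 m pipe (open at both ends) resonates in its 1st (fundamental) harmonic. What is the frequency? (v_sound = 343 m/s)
fₙ = nv/(2L) = 122.9 Hz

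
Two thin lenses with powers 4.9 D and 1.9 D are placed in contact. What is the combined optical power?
P_total = P₁ + P₂ = 6.8 D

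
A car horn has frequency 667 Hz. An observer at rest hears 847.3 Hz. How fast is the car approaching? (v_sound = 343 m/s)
v_s = v·(1 − f/f_obs) = 72.99 m/s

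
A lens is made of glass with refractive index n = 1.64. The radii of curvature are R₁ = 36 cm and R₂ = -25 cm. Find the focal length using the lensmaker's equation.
1/f = (n − 1)(1/R₁ − 1/R₂) → f = 23.05 cm (converging lens)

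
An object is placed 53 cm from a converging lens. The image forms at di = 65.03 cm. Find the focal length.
1/f = 1/do + 1/di → f = 29.2 cm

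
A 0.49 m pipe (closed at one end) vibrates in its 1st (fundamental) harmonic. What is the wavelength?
λₙ = 4L/n = 1.96 m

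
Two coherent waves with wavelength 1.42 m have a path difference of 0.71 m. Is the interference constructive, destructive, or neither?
destructive — path difference = 0.5λ, an odd multiple of λ/2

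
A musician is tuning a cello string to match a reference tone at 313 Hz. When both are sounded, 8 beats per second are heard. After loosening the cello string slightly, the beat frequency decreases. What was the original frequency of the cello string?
321 Hz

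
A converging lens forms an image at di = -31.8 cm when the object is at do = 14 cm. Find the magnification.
M = −di/do = 2.271 (upright image)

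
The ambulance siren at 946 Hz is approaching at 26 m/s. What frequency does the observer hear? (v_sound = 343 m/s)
f_obs = f·v/(v − v_s) = 1024 Hz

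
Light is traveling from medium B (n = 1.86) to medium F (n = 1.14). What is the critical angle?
θc = arcsin(n₂/n₁) = 37.8°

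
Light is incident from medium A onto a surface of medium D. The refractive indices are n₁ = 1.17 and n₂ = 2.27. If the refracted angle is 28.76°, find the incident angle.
sin θ₁ = (n₂/n₁)·sin θ₂ → θ₁ = 68.99°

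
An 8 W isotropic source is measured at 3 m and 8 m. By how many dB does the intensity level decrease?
Δβ = 20·log₁₀(r₂/r₁) = 8.519 dB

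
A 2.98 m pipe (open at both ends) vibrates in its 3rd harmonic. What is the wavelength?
λₙ = 2L/n = 1.987 m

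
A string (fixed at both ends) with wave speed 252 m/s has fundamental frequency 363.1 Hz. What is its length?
L = v/(2f₁) = 0.347 m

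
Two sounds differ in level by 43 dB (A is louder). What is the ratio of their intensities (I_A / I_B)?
I_A/I_B = 10^(Δβ/10) = 19950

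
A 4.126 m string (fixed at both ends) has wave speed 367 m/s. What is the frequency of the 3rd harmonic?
fₙ = nv/(2L) = 133.4 Hz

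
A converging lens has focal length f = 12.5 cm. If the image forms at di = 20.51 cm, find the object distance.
1/do = 1/f − 1/di → do = 32.01 cm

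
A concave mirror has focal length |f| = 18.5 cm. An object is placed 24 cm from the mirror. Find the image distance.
f = +18.5 cm (concave); 1/di = 1/f − 1/do → di = 80.73 cm (real image, in front of mirror)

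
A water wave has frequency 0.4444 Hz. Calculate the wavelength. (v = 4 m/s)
λ = v/f = 9.001 m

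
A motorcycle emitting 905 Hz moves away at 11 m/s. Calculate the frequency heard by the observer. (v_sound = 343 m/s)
f_obs = f·v/(v + v_s) = 876.9 Hz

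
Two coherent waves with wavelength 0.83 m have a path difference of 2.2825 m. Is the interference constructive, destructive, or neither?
neither (partial) — path difference = 2.75λ, neither a whole number of wavelengths nor an odd multiple of λ/2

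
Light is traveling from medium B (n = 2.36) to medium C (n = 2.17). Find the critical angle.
θc = arcsin(n₂/n₁) = 66.85°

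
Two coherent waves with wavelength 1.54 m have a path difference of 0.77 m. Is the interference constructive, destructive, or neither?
destructive — path difference = 0.5λ, an odd multiple of λ/2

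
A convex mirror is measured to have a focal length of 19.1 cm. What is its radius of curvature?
R = 2|f| = 38.2 cm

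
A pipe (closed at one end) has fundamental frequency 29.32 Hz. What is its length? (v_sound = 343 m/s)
L = v/(4f₁) = 2.925 m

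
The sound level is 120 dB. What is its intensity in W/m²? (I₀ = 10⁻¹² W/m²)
I = I₀·10^(β/10) = 1.00 × 10⁰ W/m²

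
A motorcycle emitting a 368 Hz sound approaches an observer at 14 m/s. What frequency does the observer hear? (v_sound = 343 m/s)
f_obs = f·v/(v − v_s) = 383.7 Hz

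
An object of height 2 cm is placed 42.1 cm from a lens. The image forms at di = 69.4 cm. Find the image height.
hi = (-di/do) × ho = -3.297 cm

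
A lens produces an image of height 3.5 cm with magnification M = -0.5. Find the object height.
ho = |hi|/|M| = 7 cm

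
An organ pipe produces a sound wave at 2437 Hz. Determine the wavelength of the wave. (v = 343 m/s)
λ = v/f = 0.1407 m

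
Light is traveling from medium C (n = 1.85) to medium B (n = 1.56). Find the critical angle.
θc = arcsin(n₂/n₁) = 57.48°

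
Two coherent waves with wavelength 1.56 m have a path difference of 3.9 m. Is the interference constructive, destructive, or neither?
destructive — path difference = 2.5λ, an odd multiple of λ/2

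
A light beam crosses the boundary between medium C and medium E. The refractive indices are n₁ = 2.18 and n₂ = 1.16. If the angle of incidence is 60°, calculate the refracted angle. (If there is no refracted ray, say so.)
sin θ₂ = (n₁/n₂)·sin θ₁ = 1.628 > 1, so there is no refracted ray — the light undergoes total internal reflection.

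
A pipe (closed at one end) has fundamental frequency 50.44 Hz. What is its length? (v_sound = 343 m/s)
L = v/(4f₁) = 1.7 m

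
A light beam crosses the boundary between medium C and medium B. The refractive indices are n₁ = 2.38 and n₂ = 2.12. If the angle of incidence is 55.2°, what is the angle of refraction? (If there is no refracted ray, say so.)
sin θ₂ = (n₁/n₂)·sin θ₁ = 0.9219 → θ₂ = 67.2°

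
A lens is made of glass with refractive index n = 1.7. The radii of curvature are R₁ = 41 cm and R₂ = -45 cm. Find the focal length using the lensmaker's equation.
1/f = (n − 1)(1/R₁ − 1/R₂) → f = 30.65 cm (converging lens)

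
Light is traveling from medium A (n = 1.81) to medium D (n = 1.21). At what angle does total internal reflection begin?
θc = arcsin(n₂/n₁) = 41.95°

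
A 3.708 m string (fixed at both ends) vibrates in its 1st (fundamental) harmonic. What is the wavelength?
λₙ = 2L/n = 7.416 m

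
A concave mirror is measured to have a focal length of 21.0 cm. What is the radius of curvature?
R = 2|f| = 42 cm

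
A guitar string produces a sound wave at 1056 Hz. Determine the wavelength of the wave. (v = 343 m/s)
λ = v/f = 0.3248 m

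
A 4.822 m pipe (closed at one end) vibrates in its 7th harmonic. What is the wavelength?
λₙ = 4L/n = 2.755 m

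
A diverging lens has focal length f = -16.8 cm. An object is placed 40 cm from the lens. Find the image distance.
1/di = 1/f − 1/do → di = -11.83 cm (virtual image)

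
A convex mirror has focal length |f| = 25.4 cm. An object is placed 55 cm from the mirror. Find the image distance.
f = −25.4 cm (convex); 1/di = 1/f − 1/do → di = -17.38 cm (virtual image, behind mirror)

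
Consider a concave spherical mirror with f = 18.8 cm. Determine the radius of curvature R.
R = 2|f| = 37.6 cm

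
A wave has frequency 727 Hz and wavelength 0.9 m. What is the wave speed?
v = fλ = 654.3 m/s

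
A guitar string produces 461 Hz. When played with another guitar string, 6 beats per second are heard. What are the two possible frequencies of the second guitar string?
f₂ = 461 ± 6 Hz → 467 Hz or 455 Hz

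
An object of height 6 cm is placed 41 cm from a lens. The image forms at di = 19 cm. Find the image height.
hi = (-di/do) × ho = -2.78 cm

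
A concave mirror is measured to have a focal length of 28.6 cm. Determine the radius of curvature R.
R = 2|f| = 57.2 cm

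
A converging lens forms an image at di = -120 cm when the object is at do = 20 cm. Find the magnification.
M = −di/do = 6 (upright image)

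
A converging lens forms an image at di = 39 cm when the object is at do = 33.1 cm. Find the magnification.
M = −di/do = -1.178 (inverted image)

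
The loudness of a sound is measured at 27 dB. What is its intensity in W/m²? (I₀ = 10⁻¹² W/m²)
I = I₀·10^(β/10) = 5.01 × 10⁻¹⁰ W/m²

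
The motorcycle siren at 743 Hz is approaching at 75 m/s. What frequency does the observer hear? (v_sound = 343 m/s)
f_obs = f·v/(v − v_s) = 950.9 Hz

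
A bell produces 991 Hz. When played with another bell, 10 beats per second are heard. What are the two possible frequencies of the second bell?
f₂ = 991 ± 10 Hz → 1001 Hz or 981 Hz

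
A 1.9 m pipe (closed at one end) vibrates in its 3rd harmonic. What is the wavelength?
λₙ = 4L/n = 2.533 m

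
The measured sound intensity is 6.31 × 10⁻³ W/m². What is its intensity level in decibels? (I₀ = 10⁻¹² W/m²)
β = 10·log₁₀(I/I₀) = 98 dB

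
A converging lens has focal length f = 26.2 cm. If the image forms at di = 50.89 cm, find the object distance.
1/do = 1/f − 1/di → do = 54 cm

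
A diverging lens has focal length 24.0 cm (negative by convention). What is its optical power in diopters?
P = 1/f = -4.167 D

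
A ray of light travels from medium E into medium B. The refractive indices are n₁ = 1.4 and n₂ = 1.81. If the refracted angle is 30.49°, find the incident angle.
sin θ₁ = (n₂/n₁)·sin θ₂ → θ₁ = 40.99°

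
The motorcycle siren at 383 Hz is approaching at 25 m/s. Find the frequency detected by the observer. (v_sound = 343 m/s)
f_obs = f·v/(v − v_s) = 413.1 Hz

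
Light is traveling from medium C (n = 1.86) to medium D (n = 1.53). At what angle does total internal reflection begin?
θc = arcsin(n₂/n₁) = 55.34°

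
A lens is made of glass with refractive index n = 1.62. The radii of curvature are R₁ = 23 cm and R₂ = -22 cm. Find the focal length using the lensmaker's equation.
1/f = (n − 1)(1/R₁ − 1/R₂) → f = 18.14 cm (converging lens)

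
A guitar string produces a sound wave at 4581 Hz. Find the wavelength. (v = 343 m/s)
λ = v/f = 0.07487 m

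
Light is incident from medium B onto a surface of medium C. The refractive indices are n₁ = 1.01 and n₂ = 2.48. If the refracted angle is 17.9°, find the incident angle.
sin θ₁ = (n₂/n₁)·sin θ₂ → θ₁ = 49°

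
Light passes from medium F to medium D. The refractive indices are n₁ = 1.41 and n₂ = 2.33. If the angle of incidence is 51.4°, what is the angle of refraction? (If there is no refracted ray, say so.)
sin θ₂ = (n₁/n₂)·sin θ₁ = 0.4729 → θ₂ = 28.23°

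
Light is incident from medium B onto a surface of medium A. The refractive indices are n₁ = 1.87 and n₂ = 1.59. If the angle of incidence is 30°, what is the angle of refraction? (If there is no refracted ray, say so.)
sin θ₂ = (n₁/n₂)·sin θ₁ = 0.5881 → θ₂ = 36.02°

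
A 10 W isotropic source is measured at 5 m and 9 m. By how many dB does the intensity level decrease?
Δβ = 20·log₁₀(r₂/r₁) = 5.105 dB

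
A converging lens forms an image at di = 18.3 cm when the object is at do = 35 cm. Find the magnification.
M = −di/do = -0.5229 (inverted image)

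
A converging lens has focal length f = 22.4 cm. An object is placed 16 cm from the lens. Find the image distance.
1/di = 1/f − 1/do → di = -56 cm (virtual image)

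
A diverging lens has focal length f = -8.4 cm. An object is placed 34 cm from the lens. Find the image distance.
1/di = 1/f − 1/do → di = -6.736 cm (virtual image)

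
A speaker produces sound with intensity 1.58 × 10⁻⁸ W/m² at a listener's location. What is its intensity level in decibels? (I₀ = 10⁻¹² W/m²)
β = 10·log₁₀(I/I₀) = 41.99 dB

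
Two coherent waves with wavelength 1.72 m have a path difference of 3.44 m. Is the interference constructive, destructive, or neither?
constructive — path difference = 2λ, a whole number of wavelengths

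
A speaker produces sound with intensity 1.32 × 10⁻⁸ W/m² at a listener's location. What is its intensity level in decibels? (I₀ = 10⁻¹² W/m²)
β = 10·log₁₀(I/I₀) = 41.21 dB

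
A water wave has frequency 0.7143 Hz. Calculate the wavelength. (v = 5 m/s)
λ = v/f = 7 m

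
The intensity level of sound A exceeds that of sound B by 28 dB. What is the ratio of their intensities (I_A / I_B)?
I_A/I_B = 10^(Δβ/10) = 631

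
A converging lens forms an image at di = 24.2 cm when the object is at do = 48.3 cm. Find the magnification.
M = −di/do = -0.501 (inverted image)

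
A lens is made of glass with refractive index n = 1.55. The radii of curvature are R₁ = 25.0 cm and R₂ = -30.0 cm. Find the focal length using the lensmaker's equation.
1/f = (n − 1)(1/R₁ − 1/R₂) → f = 24.79 cm (converging lens)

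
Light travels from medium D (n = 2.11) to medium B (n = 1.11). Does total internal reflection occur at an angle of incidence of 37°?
θc = arcsin(n₂/n₁) = 31.74°; 37° > θc, so yes — total internal reflection.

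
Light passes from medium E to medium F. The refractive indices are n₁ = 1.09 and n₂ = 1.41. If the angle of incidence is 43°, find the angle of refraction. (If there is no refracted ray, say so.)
sin θ₂ = (n₁/n₂)·sin θ₁ = 0.5272 → θ₂ = 31.82°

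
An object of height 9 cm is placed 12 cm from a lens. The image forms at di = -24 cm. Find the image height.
hi = (-di/do) × ho = 18 cm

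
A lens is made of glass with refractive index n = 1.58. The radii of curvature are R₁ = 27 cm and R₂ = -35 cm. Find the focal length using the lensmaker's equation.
1/f = (n − 1)(1/R₁ − 1/R₂) → f = 26.28 cm (converging lens)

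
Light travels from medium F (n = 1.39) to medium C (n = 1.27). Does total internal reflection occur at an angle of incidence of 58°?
θc = arcsin(n₂/n₁) = 66.02°; 58° < θc, so no — the ray refracts.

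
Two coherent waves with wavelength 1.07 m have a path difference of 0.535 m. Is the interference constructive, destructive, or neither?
destructive — path difference = 0.5λ, an odd multiple of λ/2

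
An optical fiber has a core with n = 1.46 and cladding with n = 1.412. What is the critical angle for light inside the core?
θc = arcsin(n_cladding/n_core) = 75.27°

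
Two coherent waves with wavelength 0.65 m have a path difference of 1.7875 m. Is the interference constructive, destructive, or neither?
neither (partial) — path difference = 2.75λ, neither a whole number of wavelengths nor an odd multiple of λ/2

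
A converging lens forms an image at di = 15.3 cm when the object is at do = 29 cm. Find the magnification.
M = −di/do = -0.5276 (inverted image)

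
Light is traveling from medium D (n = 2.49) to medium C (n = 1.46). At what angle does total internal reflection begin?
θc = arcsin(n₂/n₁) = 35.9°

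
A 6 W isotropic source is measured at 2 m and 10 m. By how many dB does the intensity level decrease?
Δβ = 20·log₁₀(r₂/r₁) = 13.98 dB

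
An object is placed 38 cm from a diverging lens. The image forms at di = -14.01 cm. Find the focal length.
1/f = 1/do + 1/di → f = -22.19 cm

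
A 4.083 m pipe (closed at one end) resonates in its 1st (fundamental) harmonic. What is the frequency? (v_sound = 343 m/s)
fₙ = nv/(4L) = 21 Hz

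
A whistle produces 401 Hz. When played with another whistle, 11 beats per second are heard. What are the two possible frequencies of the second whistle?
f₂ = 401 ± 11 Hz → 412 Hz or 390 Hz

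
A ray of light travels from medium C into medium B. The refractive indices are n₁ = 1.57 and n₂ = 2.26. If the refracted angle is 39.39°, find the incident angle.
sin θ₁ = (n₂/n₁)·sin θ₂ → θ₁ = 65.99°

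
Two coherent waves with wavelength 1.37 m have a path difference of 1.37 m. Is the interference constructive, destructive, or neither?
constructive — path difference = 1λ, a whole number of wavelengths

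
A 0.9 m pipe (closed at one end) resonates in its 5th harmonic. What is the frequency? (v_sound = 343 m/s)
fₙ = nv/(4L) = 476.4 Hz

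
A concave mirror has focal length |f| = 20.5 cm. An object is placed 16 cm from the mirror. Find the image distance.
f = +20.5 cm (concave); 1/di = 1/f − 1/do → di = -72.89 cm (virtual image, behind mirror)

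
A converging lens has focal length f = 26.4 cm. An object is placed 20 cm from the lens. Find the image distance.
1/di = 1/f − 1/do → di = -82.5 cm (virtual image)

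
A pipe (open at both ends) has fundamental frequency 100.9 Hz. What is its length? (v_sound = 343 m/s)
L = v/(2f₁) = 1.7 m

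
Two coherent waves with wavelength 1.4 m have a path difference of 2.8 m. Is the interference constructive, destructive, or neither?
constructive — path difference = 2λ, a whole number of wavelengths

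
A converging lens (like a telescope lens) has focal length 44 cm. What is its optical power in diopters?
P = 1/f = 2.273 D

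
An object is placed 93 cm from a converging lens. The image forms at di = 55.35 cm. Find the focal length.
1/f = 1/do + 1/di → f = 34.7 cm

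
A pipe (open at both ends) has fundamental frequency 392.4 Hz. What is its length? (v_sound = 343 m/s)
L = v/(2f₁) = 0.4371 m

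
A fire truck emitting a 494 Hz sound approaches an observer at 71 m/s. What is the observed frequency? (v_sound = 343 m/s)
f_obs = f·v/(v − v_s) = 622.9 Hz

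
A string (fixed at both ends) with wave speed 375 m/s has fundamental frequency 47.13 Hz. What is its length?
L = v/(2f₁) = 3.978 m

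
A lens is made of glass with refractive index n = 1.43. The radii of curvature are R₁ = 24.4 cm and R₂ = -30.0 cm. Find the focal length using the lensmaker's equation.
1/f = (n − 1)(1/R₁ − 1/R₂) → f = 31.29 cm (converging lens)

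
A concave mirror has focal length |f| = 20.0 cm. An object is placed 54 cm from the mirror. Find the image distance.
f = +20.0 cm (concave); 1/di = 1/f − 1/do → di = 31.76 cm (real image, in front of mirror)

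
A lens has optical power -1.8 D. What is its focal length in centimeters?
f = 1/P = -55.56 cm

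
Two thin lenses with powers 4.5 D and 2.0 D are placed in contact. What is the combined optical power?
P_total = P₁ + P₂ = 6.5 D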